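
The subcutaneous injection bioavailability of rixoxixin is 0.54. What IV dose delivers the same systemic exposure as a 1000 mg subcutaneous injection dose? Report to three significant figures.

Systemic exposure from an extravascular dose = F × D_ev, so the equivalent IV dose is F × D_ev.
D_iv = F × D_ev = 0.54 × 1000 = 540 mg

D_iv = 540 mg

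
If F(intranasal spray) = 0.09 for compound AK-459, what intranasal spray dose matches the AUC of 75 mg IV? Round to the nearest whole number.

D_intranasal = 833 mg

For equal systemic exposure: F × D_ev = D_iv
D_ev = D_iv / F = 75 / 0.09 = 833.333 mg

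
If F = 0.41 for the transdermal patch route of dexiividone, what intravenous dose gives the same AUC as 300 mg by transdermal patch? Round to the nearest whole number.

Systemic exposure from an extravascular dose = F × D_ev, so the equivalent IV dose is F × D_ev.
D_iv = F × D_ev = 0.41 × 300 = 123 mg

D_iv = 123 mg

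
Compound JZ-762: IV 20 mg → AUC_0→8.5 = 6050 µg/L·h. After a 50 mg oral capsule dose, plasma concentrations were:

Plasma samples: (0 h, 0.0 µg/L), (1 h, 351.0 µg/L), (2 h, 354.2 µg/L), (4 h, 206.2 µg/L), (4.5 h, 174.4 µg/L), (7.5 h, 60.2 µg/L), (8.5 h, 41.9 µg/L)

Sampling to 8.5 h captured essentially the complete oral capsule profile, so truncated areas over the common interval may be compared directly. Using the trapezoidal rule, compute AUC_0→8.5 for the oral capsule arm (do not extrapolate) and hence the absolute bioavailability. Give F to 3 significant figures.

F = 0.105

Trapezoidal AUC_0→8.5 (oral capsule):
  [0→1]: (0.0+351.0)/2 × 1 = 175.5
  [1→2]: (351.0+354.2)/2 × 1 = 352.6
  [2→4]: (354.2+206.2)/2 × 2 = 560.4
  [4→4.5]: (206.2+174.4)/2 × 0.5 = 95.15
  [4.5→7.5]: (174.4+60.2)/2 × 3 = 351.9
  [7.5→8.5]: (60.2+41.9)/2 × 1 = 51.05
  Sum = 1586.6 µg/L·h
F = (AUC_ev/D_ev)/(AUC_iv/D_iv) = (1586.6/50)/(6050/20) = 31.732/302.5 = 0.1049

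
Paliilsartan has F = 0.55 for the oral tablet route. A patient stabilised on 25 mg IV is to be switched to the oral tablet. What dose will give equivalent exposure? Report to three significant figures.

For equal systemic exposure: F × D_ev = D_iv
D_ev = D_iv / F = 25 / 0.55 = 45.4545 mg

D_oral = 45.5 mg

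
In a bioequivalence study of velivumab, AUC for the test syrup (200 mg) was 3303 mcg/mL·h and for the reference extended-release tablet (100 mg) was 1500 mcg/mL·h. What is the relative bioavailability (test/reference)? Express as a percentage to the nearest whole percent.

F_rel = 110%

F_rel = (AUC_test/D_test) / (AUC_ref/D_ref)
      = (3303/200) / (1500/100)
      = 16.515 / 15 = 1.1010 = 110.10%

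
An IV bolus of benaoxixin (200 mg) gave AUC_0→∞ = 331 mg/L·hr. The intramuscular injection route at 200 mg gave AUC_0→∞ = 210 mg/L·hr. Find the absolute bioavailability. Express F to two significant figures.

F = (AUC_ev / D_ev) / (AUC_iv / D_iv)
  = (210/200) / (331/200)
  = 1.05 / 1.655 = 0.6344

F = 0.63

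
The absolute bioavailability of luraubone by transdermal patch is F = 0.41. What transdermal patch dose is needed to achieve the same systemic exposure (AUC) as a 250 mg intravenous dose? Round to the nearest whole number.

D_transdermal = 610 mg

For equal systemic exposure: F × D_ev = D_iv
D_ev = D_iv / F = 250 / 0.41 = 609.756 mg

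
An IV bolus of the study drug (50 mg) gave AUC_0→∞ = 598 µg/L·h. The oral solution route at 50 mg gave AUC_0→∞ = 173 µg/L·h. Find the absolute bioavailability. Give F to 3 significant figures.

F = 0.289

F = (AUC_ev / D_ev) / (AUC_iv / D_iv)
  = (173/50) / (598/50)
  = 3.46 / 11.96 = 0.2893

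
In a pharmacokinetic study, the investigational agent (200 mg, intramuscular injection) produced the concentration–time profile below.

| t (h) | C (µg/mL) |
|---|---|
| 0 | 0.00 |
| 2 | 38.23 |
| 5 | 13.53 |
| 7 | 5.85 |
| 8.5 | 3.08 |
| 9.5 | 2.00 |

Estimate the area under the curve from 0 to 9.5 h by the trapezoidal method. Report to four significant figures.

AUC = 144.5 µg/mL·h

Trapezoidal AUC_0→9.5:
  [0→2]: (0.00+38.23)/2 × 2 = 38.23
  [2→5]: (38.23+13.53)/2 × 3 = 77.64
  [5→7]: (13.53+5.85)/2 × 2 = 19.38
  [7→8.5]: (5.85+3.08)/2 × 1.5 = 6.6975
  [8.5→9.5]: (3.08+2.00)/2 × 1 = 2.54
  Sum = 144.4875 µg/mL·h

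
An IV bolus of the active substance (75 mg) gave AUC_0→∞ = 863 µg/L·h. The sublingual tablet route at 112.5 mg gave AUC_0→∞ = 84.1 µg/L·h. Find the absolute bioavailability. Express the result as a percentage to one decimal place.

F = 6.5%

F = (AUC_ev / D_ev) / (AUC_iv / D_iv)
  = (84.1/112.5) / (863/75)
  = 0.747556 / 11.5067 = 0.0650
  = 6.50%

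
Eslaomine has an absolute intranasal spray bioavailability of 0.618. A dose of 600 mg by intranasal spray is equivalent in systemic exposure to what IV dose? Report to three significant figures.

D_iv = 371 mg

Systemic exposure from an extravascular dose = F × D_ev, so the equivalent IV dose is F × D_ev.
D_iv = F × D_ev = 0.618 × 600 = 370.8 mg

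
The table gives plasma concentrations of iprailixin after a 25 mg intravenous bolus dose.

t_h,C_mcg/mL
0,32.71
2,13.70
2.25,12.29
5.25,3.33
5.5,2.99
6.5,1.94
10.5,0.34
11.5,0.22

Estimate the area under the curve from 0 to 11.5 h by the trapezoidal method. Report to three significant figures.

AUC = 81.2 mcg/mL·h

Trapezoidal AUC_0→11.5:
  [0→2]: (32.71+13.70)/2 × 2 = 46.41
  [2→2.25]: (13.70+12.29)/2 × 0.25 = 3.24875
  [2.25→5.25]: (12.29+3.33)/2 × 3 = 23.43
  [5.25→5.5]: (3.33+2.99)/2 × 0.25 = 0.79
  [5.5→6.5]: (2.99+1.94)/2 × 1 = 2.465
  [6.5→10.5]: (1.94+0.34)/2 × 4 = 4.56
  [10.5→11.5]: (0.34+0.22)/2 × 1 = 0.28
  Sum = 81.18375 mcg/mL·h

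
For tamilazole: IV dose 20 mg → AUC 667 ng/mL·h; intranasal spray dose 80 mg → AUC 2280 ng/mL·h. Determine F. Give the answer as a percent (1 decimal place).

F = (AUC_ev / D_ev) / (AUC_iv / D_iv)
  = (2280/80) / (667/20)
  = 28.5 / 33.35 = 0.8546
  = 85.46%

F = 85.5%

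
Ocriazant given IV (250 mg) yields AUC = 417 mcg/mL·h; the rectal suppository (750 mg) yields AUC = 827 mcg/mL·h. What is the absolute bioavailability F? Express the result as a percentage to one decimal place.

F = 66.1%

F = (AUC_ev / D_ev) / (AUC_iv / D_iv)
  = (827/750) / (417/250)
  = 1.10267 / 1.668 = 0.6611
  = 66.11%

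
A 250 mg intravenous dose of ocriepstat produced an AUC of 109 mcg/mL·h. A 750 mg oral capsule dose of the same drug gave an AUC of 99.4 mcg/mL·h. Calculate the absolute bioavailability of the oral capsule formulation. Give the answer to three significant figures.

F = (AUC_ev / D_ev) / (AUC_iv / D_iv)
  = (99.4/750) / (109/250)
  = 0.132533 / 0.436 = 0.3040

F = 0.304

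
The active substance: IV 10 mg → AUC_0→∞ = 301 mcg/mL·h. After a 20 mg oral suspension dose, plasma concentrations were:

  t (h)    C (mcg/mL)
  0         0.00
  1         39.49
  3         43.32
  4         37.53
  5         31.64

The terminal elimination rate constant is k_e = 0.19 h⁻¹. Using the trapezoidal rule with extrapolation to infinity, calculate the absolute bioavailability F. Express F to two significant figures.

F = 0.57

Trapezoidal AUC_0→5 (oral suspension):
  [0→1]: (0.00+39.49)/2 × 1 = 19.745
  [1→3]: (39.49+43.32)/2 × 2 = 82.81
  [3→4]: (43.32+37.53)/2 × 1 = 40.425
  [4→5]: (37.53+31.64)/2 × 1 = 34.585
  Sum = 177.565 mcg/mL·h
Tail: C_last/k_e = 31.64/0.19 = 166.526
AUC_0→∞ (oral suspension) = 177.565 + 166.526 = 344.091 mcg/mL·h
F = (AUC_ev/D_ev)/(AUC_iv/D_iv) = (344.091/20)/(301/10) = 17.20455/30.1 = 0.5716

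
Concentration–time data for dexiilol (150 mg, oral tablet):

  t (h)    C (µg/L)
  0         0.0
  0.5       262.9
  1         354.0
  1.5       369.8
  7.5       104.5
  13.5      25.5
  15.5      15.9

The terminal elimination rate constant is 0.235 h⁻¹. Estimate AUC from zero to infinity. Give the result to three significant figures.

Trapezoidal AUC_0→15.5:
  [0→0.5]: (0.0+262.9)/2 × 0.5 = 65.725
  [0.5→1]: (262.9+354.0)/2 × 0.5 = 154.225
  [1→1.5]: (354.0+369.8)/2 × 0.5 = 180.95
  [1.5→7.5]: (369.8+104.5)/2 × 6 = 1422.9
  [7.5→13.5]: (104.5+25.5)/2 × 6 = 390.0
  [13.5→15.5]: (25.5+15.9)/2 × 2 = 41.4
  Sum = 2255.2 µg/L·h
Extrapolated tail: C_last / k_e = 15.9 / 0.235 = 67.660
AUC_0→∞ = 2255.2 + 67.660 = 2322.86 µg/L·h

AUC = 2320 µg/L·h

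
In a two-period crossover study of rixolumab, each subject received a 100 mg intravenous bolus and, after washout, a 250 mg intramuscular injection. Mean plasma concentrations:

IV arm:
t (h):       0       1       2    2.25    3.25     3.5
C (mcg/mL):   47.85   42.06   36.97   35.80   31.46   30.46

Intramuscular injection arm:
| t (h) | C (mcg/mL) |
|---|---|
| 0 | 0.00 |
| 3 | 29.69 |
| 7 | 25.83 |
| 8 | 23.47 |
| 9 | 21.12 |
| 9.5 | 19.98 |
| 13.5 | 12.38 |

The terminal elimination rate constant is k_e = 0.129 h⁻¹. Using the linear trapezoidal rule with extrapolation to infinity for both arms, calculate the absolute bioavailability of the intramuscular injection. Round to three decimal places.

Trapezoidal AUC_0→3.5 (IV):
  [0→1]: (47.85+42.06)/2 × 1 = 44.955
  [1→2]: (42.06+36.97)/2 × 1 = 39.515
  [2→2.25]: (36.97+35.80)/2 × 0.25 = 9.09625
  [2.25→3.25]: (35.80+31.46)/2 × 1 = 33.63
  [3.25→3.5]: (31.46+30.46)/2 × 0.25 = 7.74
  Sum = 134.93625 mcg/mL·h
IV tail: 30.46/0.129 = 236.124; AUC_iv,0→∞ = 134.93625 + 236.124 = 371.06025 mcg/mL·h
Trapezoidal AUC_0→13.5 (intramuscular injection):
  [0→3]: (0.00+29.69)/2 × 3 = 44.535
  [3→7]: (29.69+25.83)/2 × 4 = 111.04
  [7→8]: (25.83+23.47)/2 × 1 = 24.65
  [8→9]: (23.47+21.12)/2 × 1 = 22.295
  [9→9.5]: (21.12+19.98)/2 × 0.5 = 10.275
  [9.5→13.5]: (19.98+12.38)/2 × 4 = 64.72
  Sum = 277.515 mcg/mL·h
intramuscular injection tail: 12.38/0.129 = 95.969; AUC_ev,0→∞ = 277.515 + 95.969 = 373.484 mcg/mL·h
F = (AUC_ev/D_ev)/(AUC_iv/D_iv) = (373.484/250)/(371.06025/100) = 1.493936/3.7106025 = 0.4026

F = 0.403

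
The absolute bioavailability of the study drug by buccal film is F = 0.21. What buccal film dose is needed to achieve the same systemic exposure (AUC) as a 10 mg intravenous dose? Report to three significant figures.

D_buccal = 47.6 mg

For equal systemic exposure: F × D_ev = D_iv
D_ev = D_iv / F = 10 / 0.21 = 47.619 mg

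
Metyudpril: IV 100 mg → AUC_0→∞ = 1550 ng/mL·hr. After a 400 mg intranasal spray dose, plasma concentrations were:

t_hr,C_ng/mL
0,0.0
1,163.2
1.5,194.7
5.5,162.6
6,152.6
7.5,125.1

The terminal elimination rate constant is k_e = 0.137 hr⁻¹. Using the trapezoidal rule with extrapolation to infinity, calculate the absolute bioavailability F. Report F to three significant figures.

Trapezoidal AUC_0→7.5 (intranasal spray):
  [0→1]: (0.0+163.2)/2 × 1 = 81.6
  [1→1.5]: (163.2+194.7)/2 × 0.5 = 89.475
  [1.5→5.5]: (194.7+162.6)/2 × 4 = 714.6
  [5.5→6]: (162.6+152.6)/2 × 0.5 = 78.8
  [6→7.5]: (152.6+125.1)/2 × 1.5 = 208.275
  Sum = 1172.75 ng/mL·hr
Tail: C_last/k_e = 125.1/0.137 = 913.139
AUC_0→∞ (intranasal spray) = 1172.75 + 913.139 = 2085.889 ng/mL·hr
F = (AUC_ev/D_ev)/(AUC_iv/D_iv) = (2085.889/400)/(1550/100) = 5.2147225/15.5 = 0.3364

F = 0.336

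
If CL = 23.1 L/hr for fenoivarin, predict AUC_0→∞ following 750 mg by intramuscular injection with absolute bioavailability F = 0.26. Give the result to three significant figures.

AUC_0→∞ = F × Dose / CL
        = 0.26 × 750 / 23.1 = 8.44156 mg/L·hr

AUC = 8.44 mg/L·hr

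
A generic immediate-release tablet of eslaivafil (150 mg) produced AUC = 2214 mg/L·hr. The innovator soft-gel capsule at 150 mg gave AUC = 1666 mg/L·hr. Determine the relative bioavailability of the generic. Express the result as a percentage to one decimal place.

F_rel = (AUC_test/D_test) / (AUC_ref/D_ref)
      = (2214/150) / (1666/150)
      = 14.76 / 11.1067 = 1.3289 = 132.89%

F_rel = 132.9%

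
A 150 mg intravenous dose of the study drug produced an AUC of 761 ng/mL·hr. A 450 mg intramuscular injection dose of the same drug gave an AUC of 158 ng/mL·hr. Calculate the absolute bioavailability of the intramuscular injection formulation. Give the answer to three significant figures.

F = 0.0692

F = (AUC_ev / D_ev) / (AUC_iv / D_iv)
  = (158/450) / (761/150)
  = 0.351111 / 5.07333 = 0.0692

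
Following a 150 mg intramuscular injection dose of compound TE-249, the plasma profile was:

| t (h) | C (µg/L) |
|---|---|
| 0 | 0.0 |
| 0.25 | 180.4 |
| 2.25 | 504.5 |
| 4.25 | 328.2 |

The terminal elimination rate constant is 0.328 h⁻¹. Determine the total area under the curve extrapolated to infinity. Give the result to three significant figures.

AUC = 2540 µg/L·h

Trapezoidal AUC_0→4.25:
  [0→0.25]: (0.0+180.4)/2 × 0.25 = 22.55
  [0.25→2.25]: (180.4+504.5)/2 × 2 = 684.9
  [2.25→4.25]: (504.5+328.2)/2 × 2 = 832.7
  Sum = 1540.15 µg/L·h
Extrapolated tail: C_last / k_e = 328.2 / 0.328 = 1000.610
AUC_0→∞ = 1540.15 + 1000.610 = 2540.76 µg/L·h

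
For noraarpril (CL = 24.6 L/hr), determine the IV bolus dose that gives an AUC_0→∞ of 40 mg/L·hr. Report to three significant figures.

Dose = 984 mg

Dose_iv = CL × AUC_0→∞
     = 24.6 × 40 = 984 mg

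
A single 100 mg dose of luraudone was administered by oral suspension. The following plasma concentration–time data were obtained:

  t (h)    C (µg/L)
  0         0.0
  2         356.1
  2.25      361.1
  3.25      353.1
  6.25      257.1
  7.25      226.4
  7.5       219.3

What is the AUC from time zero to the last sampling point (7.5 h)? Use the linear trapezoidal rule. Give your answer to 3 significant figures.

AUC = 2020 µg/L·h

Trapezoidal AUC_0→7.5:
  [0→2]: (0.0+356.1)/2 × 2 = 356.1
  [2→2.25]: (356.1+361.1)/2 × 0.25 = 89.65
  [2.25→3.25]: (361.1+353.1)/2 × 1 = 357.1
  [3.25→6.25]: (353.1+257.1)/2 × 3 = 915.3
  [6.25→7.25]: (257.1+226.4)/2 × 1 = 241.75
  [7.25→7.5]: (226.4+219.3)/2 × 0.25 = 55.7125
  Sum = 2015.6125 µg/L·h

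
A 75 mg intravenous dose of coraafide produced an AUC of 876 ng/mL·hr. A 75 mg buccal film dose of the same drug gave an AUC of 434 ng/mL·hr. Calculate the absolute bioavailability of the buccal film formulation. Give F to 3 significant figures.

F = (AUC_ev / D_ev) / (AUC_iv / D_iv)
  = (434/75) / (876/75)
  = 5.78667 / 11.68 = 0.4954

F = 0.495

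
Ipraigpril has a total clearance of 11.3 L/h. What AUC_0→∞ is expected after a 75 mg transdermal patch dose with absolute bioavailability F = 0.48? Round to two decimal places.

AUC = 3.19 mg/L·h

AUC_0→∞ = F × Dose / CL
        = 0.48 × 75 / 11.3 = 3.18584 mg/L·h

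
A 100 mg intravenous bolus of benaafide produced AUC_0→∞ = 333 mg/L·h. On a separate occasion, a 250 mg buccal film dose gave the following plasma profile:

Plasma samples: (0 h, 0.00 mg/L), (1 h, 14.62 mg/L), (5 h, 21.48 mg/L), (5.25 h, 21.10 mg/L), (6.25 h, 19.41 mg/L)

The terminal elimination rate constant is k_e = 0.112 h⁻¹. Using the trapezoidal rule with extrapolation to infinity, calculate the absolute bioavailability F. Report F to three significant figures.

F = 0.334

Trapezoidal AUC_0→6.25 (buccal film):
  [0→1]: (0.00+14.62)/2 × 1 = 7.31
  [1→5]: (14.62+21.48)/2 × 4 = 72.2
  [5→5.25]: (21.48+21.10)/2 × 0.25 = 5.3225
  [5.25→6.25]: (21.10+19.41)/2 × 1 = 20.255
  Sum = 105.0875 mg/L·h
Tail: C_last/k_e = 19.41/0.112 = 173.304
AUC_0→∞ (buccal film) = 105.0875 + 173.304 = 278.3915 mg/L·h
F = (AUC_ev/D_ev)/(AUC_iv/D_iv) = (278.3915/250)/(333/100) = 1.113566/3.33 = 0.3344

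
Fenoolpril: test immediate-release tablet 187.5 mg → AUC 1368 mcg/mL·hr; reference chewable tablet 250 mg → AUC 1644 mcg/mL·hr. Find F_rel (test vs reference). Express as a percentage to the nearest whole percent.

F_rel = 111%

F_rel = (AUC_test/D_test) / (AUC_ref/D_ref)
      = (1368/187.5) / (1644/250)
      = 7.296 / 6.576 = 1.1095 = 110.95%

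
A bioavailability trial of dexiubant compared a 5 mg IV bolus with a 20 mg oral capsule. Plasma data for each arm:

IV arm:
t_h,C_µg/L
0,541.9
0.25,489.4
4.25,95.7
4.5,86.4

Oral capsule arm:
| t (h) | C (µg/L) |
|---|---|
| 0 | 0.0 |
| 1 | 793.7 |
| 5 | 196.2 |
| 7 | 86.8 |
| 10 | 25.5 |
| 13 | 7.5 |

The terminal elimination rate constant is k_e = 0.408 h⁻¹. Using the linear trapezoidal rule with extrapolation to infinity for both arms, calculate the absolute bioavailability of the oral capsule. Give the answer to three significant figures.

Trapezoidal AUC_0→4.5 (IV):
  [0→0.25]: (541.9+489.4)/2 × 0.25 = 128.9125
  [0.25→4.25]: (489.4+95.7)/2 × 4 = 1170.2
  [4.25→4.5]: (95.7+86.4)/2 × 0.25 = 22.7625
  Sum = 1321.875 µg/L·h
IV tail: 86.4/0.408 = 211.765; AUC_iv,0→∞ = 1321.875 + 211.765 = 1533.64 µg/L·h
Trapezoidal AUC_0→13 (oral capsule):
  [0→1]: (0.0+793.7)/2 × 1 = 396.85
  [1→5]: (793.7+196.2)/2 × 4 = 1979.8
  [5→7]: (196.2+86.8)/2 × 2 = 283.0
  [7→10]: (86.8+25.5)/2 × 3 = 168.45
  [10→13]: (25.5+7.5)/2 × 3 = 49.5
  Sum = 2877.6 µg/L·h
oral capsule tail: 7.5/0.408 = 18.382; AUC_ev,0→∞ = 2877.6 + 18.382 = 2895.982 µg/L·h
F = (AUC_ev/D_ev)/(AUC_iv/D_iv) = (2895.982/20)/(1533.64/5) = 144.7991/306.728 = 0.4721

F = 0.472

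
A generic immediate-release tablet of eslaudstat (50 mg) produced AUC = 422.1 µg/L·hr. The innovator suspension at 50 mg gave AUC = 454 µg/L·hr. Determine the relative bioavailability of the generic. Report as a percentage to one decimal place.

F_rel = (AUC_test/D_test) / (AUC_ref/D_ref)
      = (422.1/50) / (454/50)
      = 8.442 / 9.08 = 0.9297 = 92.97%

F_rel = 93.0%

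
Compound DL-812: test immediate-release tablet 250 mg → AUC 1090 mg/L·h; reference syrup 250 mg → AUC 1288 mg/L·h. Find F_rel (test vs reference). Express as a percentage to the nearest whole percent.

F_rel = (AUC_test/D_test) / (AUC_ref/D_ref)
      = (1090/250) / (1288/250)
      = 4.36 / 5.152 = 0.8463 = 84.63%

F_rel = 85%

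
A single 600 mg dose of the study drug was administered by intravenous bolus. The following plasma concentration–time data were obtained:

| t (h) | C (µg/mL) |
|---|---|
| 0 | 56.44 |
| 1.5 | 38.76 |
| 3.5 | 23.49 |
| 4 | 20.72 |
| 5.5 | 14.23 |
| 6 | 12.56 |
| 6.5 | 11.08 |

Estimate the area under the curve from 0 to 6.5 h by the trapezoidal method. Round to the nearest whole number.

Trapezoidal AUC_0→6.5:
  [0→1.5]: (56.44+38.76)/2 × 1.5 = 71.4
  [1.5→3.5]: (38.76+23.49)/2 × 2 = 62.25
  [3.5→4]: (23.49+20.72)/2 × 0.5 = 11.0525
  [4→5.5]: (20.72+14.23)/2 × 1.5 = 26.2125
  [5.5→6]: (14.23+12.56)/2 × 0.5 = 6.6975
  [6→6.5]: (12.56+11.08)/2 × 0.5 = 5.91
  Sum = 183.5225 µg/mL·h

AUC = 184 µg/mL·h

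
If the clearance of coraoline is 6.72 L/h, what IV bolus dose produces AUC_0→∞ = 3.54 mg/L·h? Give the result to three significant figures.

Dose_iv = CL × AUC_0→∞
     = 6.72 × 3.54 = 23.7888 mg

Dose = 23.8 mg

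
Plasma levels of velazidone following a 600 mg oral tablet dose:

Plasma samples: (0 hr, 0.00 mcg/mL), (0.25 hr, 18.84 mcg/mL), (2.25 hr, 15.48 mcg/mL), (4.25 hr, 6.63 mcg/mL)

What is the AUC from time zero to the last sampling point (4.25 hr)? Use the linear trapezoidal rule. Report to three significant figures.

AUC = 58.8 mcg/mL·hr

Trapezoidal AUC_0→4.25:
  [0→0.25]: (0.00+18.84)/2 × 0.25 = 2.355
  [0.25→2.25]: (18.84+15.48)/2 × 2 = 34.32
  [2.25→4.25]: (15.48+6.63)/2 × 2 = 22.11
  Sum = 58.785 mcg/mL·hr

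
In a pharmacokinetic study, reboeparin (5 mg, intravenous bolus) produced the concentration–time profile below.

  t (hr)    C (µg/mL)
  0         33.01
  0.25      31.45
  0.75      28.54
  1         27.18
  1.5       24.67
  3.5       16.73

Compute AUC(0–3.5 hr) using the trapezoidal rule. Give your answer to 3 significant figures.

Trapezoidal AUC_0→3.5:
  [0→0.25]: (33.01+31.45)/2 × 0.25 = 8.0575
  [0.25→0.75]: (31.45+28.54)/2 × 0.5 = 14.9975
  [0.75→1]: (28.54+27.18)/2 × 0.25 = 6.965
  [1→1.5]: (27.18+24.67)/2 × 0.5 = 12.9625
  [1.5→3.5]: (24.67+16.73)/2 × 2 = 41.4
  Sum = 84.3825 µg/mL·hr

AUC = 84.4 µg/mL·hr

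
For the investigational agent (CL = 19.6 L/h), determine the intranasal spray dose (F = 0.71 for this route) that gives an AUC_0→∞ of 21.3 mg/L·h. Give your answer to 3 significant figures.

Dose = CL × AUC_0→∞ / F
     = 19.6 × 21.3 / 0.71 = 588 mg

Dose = 588 mg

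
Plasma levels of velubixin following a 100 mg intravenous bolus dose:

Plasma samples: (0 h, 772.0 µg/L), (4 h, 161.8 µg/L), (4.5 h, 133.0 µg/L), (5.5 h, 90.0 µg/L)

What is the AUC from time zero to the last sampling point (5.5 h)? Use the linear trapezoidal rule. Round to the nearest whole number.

AUC = 2053 µg/L·h

Trapezoidal AUC_0→5.5:
  [0→4]: (772.0+161.8)/2 × 4 = 1867.6
  [4→4.5]: (161.8+133.0)/2 × 0.5 = 73.7
  [4.5→5.5]: (133.0+90.0)/2 × 1 = 111.5
  Sum = 2052.8 µg/L·h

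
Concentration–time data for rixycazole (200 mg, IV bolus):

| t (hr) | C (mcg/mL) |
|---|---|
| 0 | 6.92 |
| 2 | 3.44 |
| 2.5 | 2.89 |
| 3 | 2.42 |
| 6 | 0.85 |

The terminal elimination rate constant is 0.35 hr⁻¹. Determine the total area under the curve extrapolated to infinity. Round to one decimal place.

AUC = 20.6 mcg/mL·hr

Trapezoidal AUC_0→6:
  [0→2]: (6.92+3.44)/2 × 2 = 10.36
  [2→2.5]: (3.44+2.89)/2 × 0.5 = 1.5825
  [2.5→3]: (2.89+2.42)/2 × 0.5 = 1.3275
  [3→6]: (2.42+0.85)/2 × 3 = 4.905
  Sum = 18.175 mcg/mL·hr
Extrapolated tail: C_last / k_e = 0.85 / 0.35 = 2.429
AUC_0→∞ = 18.175 + 2.429 = 20.604 mcg/mL·hr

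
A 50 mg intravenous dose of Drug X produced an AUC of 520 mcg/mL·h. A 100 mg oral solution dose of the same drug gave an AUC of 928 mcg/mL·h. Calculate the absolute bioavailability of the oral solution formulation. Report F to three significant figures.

F = (AUC_ev / D_ev) / (AUC_iv / D_iv)
  = (928/100) / (520/50)
  = 9.28 / 10.4 = 0.8923

F = 0.892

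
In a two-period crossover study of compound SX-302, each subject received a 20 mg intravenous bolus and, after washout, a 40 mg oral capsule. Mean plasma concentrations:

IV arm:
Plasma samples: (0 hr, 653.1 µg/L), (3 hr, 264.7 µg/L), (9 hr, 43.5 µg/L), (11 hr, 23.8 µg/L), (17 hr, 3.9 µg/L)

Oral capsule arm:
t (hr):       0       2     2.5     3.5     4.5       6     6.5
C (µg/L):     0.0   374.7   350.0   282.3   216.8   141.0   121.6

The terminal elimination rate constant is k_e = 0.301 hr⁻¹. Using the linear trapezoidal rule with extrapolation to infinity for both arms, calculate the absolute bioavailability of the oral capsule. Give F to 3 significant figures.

F = 0.377

Trapezoidal AUC_0→17 (IV):
  [0→3]: (653.1+264.7)/2 × 3 = 1376.7
  [3→9]: (264.7+43.5)/2 × 6 = 924.6
  [9→11]: (43.5+23.8)/2 × 2 = 67.3
  [11→17]: (23.8+3.9)/2 × 6 = 83.1
  Sum = 2451.7 µg/L·hr
IV tail: 3.9/0.301 = 12.957; AUC_iv,0→∞ = 2451.7 + 12.957 = 2464.657 µg/L·hr
Trapezoidal AUC_0→6.5 (oral capsule):
  [0→2]: (0.0+374.7)/2 × 2 = 374.7
  [2→2.5]: (374.7+350.0)/2 × 0.5 = 181.175
  [2.5→3.5]: (350.0+282.3)/2 × 1 = 316.15
  [3.5→4.5]: (282.3+216.8)/2 × 1 = 249.55
  [4.5→6]: (216.8+141.0)/2 × 1.5 = 268.35
  [6→6.5]: (141.0+121.6)/2 × 0.5 = 65.65
  Sum = 1455.575 µg/L·hr
oral capsule tail: 121.6/0.301 = 403.987; AUC_ev,0→∞ = 1455.575 + 403.987 = 1859.562 µg/L·hr
F = (AUC_ev/D_ev)/(AUC_iv/D_iv) = (1859.562/40)/(2464.657/20) = 46.48905/123.23285 = 0.3772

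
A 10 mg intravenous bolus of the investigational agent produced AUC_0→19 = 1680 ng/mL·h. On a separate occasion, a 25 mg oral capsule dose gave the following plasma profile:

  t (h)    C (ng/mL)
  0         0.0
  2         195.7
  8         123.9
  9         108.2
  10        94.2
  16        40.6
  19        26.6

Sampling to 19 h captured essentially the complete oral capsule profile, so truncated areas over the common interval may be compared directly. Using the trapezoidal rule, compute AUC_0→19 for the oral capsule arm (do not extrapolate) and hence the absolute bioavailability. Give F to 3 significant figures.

F = 0.447

Trapezoidal AUC_0→19 (oral capsule):
  [0→2]: (0.0+195.7)/2 × 2 = 195.7
  [2→8]: (195.7+123.9)/2 × 6 = 958.8
  [8→9]: (123.9+108.2)/2 × 1 = 116.05
  [9→10]: (108.2+94.2)/2 × 1 = 101.2
  [10→16]: (94.2+40.6)/2 × 6 = 404.4
  [16→19]: (40.6+26.6)/2 × 3 = 100.8
  Sum = 1876.95 ng/mL·h
F = (AUC_ev/D_ev)/(AUC_iv/D_iv) = (1876.95/25)/(1680/10) = 75.078/168 = 0.4469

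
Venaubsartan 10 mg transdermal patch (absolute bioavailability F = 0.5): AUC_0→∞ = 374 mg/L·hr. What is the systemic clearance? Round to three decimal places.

CL = 0.013 L/hr

CL = F × Dose / AUC_0→∞
   = 0.5 × 10 / 374 = 0.013369 L/hr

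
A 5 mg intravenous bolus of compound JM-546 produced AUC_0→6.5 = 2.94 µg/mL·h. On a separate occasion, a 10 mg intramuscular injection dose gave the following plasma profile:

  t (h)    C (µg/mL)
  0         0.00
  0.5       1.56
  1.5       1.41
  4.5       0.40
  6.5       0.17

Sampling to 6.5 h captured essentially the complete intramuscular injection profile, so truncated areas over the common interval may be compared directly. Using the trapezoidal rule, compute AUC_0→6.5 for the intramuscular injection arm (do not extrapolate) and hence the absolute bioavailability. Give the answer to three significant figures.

F = 0.878

Trapezoidal AUC_0→6.5 (intramuscular injection):
  [0→0.5]: (0.00+1.56)/2 × 0.5 = 0.39
  [0.5→1.5]: (1.56+1.41)/2 × 1 = 1.485
  [1.5→4.5]: (1.41+0.40)/2 × 3 = 2.715
  [4.5→6.5]: (0.40+0.17)/2 × 2 = 0.57
  Sum = 5.16 µg/mL·h
F = (AUC_ev/D_ev)/(AUC_iv/D_iv) = (5.16/10)/(2.94/5) = 0.516/0.588 = 0.8776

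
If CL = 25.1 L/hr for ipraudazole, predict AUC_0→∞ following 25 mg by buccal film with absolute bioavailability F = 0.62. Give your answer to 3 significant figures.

AUC_0→∞ = F × Dose / CL
        = 0.62 × 25 / 25.1 = 0.61753 mg/L·hr

AUC = 0.618 mg/L·hr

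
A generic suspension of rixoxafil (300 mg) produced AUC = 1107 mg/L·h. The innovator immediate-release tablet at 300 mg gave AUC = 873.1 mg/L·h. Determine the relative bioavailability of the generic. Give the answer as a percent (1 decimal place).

F_rel = 126.8%

F_rel = (AUC_test/D_test) / (AUC_ref/D_ref)
      = (1107/300) / (873.1/300)
      = 3.69 / 2.91033 = 1.2679 = 126.79%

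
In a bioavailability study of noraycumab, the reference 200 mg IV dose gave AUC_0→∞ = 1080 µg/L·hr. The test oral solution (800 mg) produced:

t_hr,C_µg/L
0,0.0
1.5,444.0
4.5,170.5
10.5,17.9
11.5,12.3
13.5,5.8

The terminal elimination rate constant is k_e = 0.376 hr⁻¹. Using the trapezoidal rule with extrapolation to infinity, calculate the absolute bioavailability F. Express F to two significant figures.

F = 0.43

Trapezoidal AUC_0→13.5 (oral solution):
  [0→1.5]: (0.0+444.0)/2 × 1.5 = 333.0
  [1.5→4.5]: (444.0+170.5)/2 × 3 = 921.75
  [4.5→10.5]: (170.5+17.9)/2 × 6 = 565.2
  [10.5→11.5]: (17.9+12.3)/2 × 1 = 15.1
  [11.5→13.5]: (12.3+5.8)/2 × 2 = 18.1
  Sum = 1853.15 µg/L·hr
Tail: C_last/k_e = 5.8/0.376 = 15.426
AUC_0→∞ (oral solution) = 1853.15 + 15.426 = 1868.576 µg/L·hr
F = (AUC_ev/D_ev)/(AUC_iv/D_iv) = (1868.576/800)/(1080/200) = 2.33572/5.4 = 0.4325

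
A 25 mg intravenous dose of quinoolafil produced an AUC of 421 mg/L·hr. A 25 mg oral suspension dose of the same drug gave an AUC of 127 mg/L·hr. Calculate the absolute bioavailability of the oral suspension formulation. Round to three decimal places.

F = 0.302

F = (AUC_ev / D_ev) / (AUC_iv / D_iv)
  = (127/25) / (421/25)
  = 5.08 / 16.84 = 0.3017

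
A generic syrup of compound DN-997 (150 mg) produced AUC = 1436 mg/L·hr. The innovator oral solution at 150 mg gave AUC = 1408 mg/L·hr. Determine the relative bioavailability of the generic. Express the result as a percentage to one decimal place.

F_rel = (AUC_test/D_test) / (AUC_ref/D_ref)
      = (1436/150) / (1408/150)
      = 9.57333 / 9.38667 = 1.0199 = 101.99%

F_rel = 102.0%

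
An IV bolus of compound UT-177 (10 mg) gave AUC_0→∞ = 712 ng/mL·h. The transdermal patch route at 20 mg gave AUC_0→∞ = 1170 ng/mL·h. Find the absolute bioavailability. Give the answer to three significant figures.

F = (AUC_ev / D_ev) / (AUC_iv / D_iv)
  = (1170/20) / (712/10)
  = 58.5 / 71.2 = 0.8216

F = 0.822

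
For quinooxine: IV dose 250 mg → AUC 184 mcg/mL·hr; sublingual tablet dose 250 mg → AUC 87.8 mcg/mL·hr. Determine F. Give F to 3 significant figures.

F = (AUC_ev / D_ev) / (AUC_iv / D_iv)
  = (87.8/250) / (184/250)
  = 0.3512 / 0.736 = 0.4772

F = 0.477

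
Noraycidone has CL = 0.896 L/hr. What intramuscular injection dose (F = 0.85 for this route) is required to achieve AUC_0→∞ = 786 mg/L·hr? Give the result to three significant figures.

Dose = 829 mg

Dose = CL × AUC_0→∞ / F
     = 0.896 × 786 / 0.85 = 828.536 mg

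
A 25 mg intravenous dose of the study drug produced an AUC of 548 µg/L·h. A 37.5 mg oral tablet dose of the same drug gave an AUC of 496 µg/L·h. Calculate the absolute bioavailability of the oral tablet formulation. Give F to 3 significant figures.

F = 0.603

F = (AUC_ev / D_ev) / (AUC_iv / D_iv)
  = (496/37.5) / (548/25)
  = 13.2267 / 21.92 = 0.6034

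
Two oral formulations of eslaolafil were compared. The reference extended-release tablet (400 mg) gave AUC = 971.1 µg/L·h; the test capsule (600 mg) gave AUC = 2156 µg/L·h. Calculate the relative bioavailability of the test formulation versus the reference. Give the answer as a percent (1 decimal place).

F_rel = 148.0%

F_rel = (AUC_test/D_test) / (AUC_ref/D_ref)
      = (2156/600) / (971.1/400)
      = 3.59333 / 2.42775 = 1.4801 = 148.01%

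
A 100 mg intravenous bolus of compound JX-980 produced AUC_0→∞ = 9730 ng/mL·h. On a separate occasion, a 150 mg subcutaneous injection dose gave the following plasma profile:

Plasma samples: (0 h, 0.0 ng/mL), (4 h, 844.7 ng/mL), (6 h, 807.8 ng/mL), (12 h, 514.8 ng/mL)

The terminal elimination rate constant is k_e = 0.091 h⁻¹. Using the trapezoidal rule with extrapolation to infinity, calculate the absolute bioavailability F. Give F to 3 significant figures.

Trapezoidal AUC_0→12 (subcutaneous injection):
  [0→4]: (0.0+844.7)/2 × 4 = 1689.4
  [4→6]: (844.7+807.8)/2 × 2 = 1652.5
  [6→12]: (807.8+514.8)/2 × 6 = 3967.8
  Sum = 7309.7 ng/mL·h
Tail: C_last/k_e = 514.8/0.091 = 5657.143
AUC_0→∞ (subcutaneous injection) = 7309.7 + 5657.143 = 12966.843 ng/mL·h
F = (AUC_ev/D_ev)/(AUC_iv/D_iv) = (12966.843/150)/(9730/100) = 86.44562/97.3 = 0.8884

F = 0.888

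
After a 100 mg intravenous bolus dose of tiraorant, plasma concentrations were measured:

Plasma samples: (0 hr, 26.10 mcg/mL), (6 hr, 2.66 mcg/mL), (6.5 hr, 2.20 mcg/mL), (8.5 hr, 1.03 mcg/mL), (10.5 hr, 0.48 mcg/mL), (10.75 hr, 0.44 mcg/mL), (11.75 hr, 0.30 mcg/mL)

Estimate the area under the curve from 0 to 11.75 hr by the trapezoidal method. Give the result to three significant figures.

Trapezoidal AUC_0→11.75:
  [0→6]: (26.10+2.66)/2 × 6 = 86.28
  [6→6.5]: (2.66+2.20)/2 × 0.5 = 1.215
  [6.5→8.5]: (2.20+1.03)/2 × 2 = 3.23
  [8.5→10.5]: (1.03+0.48)/2 × 2 = 1.51
  [10.5→10.75]: (0.48+0.44)/2 × 0.25 = 0.115
  [10.75→11.75]: (0.44+0.30)/2 × 1 = 0.37
  Sum = 92.72 mcg/mL·hr

AUC = 92.7 mcg/mL·hr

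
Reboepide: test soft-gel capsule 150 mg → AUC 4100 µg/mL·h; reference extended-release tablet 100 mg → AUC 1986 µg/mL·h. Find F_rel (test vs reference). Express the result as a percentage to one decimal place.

F_rel = 137.6%

F_rel = (AUC_test/D_test) / (AUC_ref/D_ref)
      = (4100/150) / (1986/100)
      = 27.3333 / 19.86 = 1.3763 = 137.63%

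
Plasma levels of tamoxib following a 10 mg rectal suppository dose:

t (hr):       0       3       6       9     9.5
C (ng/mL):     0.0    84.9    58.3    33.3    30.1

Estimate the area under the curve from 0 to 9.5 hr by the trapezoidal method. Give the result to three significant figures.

Trapezoidal AUC_0→9.5:
  [0→3]: (0.0+84.9)/2 × 3 = 127.35
  [3→6]: (84.9+58.3)/2 × 3 = 214.8
  [6→9]: (58.3+33.3)/2 × 3 = 137.4
  [9→9.5]: (33.3+30.1)/2 × 0.5 = 15.85
  Sum = 495.4 ng/mL·hr

AUC = 495 ng/mL·hr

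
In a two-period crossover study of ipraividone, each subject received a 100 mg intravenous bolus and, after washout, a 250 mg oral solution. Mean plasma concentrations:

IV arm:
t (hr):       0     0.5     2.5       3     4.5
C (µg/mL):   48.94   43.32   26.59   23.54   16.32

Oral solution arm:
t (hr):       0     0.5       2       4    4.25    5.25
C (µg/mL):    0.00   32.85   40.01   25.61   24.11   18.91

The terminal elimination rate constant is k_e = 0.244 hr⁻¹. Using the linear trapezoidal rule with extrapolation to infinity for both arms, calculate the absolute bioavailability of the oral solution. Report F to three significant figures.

Trapezoidal AUC_0→4.5 (IV):
  [0→0.5]: (48.94+43.32)/2 × 0.5 = 23.065
  [0.5→2.5]: (43.32+26.59)/2 × 2 = 69.91
  [2.5→3]: (26.59+23.54)/2 × 0.5 = 12.5325
  [3→4.5]: (23.54+16.32)/2 × 1.5 = 29.895
  Sum = 135.4025 µg/mL·hr
IV tail: 16.32/0.244 = 66.885; AUC_iv,0→∞ = 135.4025 + 66.885 = 202.2875 µg/mL·hr
Trapezoidal AUC_0→5.25 (oral solution):
  [0→0.5]: (0.00+32.85)/2 × 0.5 = 8.2125
  [0.5→2]: (32.85+40.01)/2 × 1.5 = 54.645
  [2→4]: (40.01+25.61)/2 × 2 = 65.62
  [4→4.25]: (25.61+24.11)/2 × 0.25 = 6.215
  [4.25→5.25]: (24.11+18.91)/2 × 1 = 21.51
  Sum = 156.2025 µg/mL·hr
oral solution tail: 18.91/0.244 = 77.500; AUC_ev,0→∞ = 156.2025 + 77.500 = 233.7025 µg/mL·hr
F = (AUC_ev/D_ev)/(AUC_iv/D_iv) = (233.7025/250)/(202.2875/100) = 0.93481/2.022875 = 0.4621

F = 0.462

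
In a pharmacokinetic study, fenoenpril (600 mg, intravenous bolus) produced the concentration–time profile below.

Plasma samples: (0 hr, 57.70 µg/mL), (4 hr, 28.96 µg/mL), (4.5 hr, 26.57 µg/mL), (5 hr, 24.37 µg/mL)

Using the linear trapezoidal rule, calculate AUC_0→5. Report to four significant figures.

Trapezoidal AUC_0→5:
  [0→4]: (57.70+28.96)/2 × 4 = 173.32
  [4→4.5]: (28.96+26.57)/2 × 0.5 = 13.8825
  [4.5→5]: (26.57+24.37)/2 × 0.5 = 12.735
  Sum = 199.9375 µg/mL·hr

AUC = 199.9 µg/mL·hr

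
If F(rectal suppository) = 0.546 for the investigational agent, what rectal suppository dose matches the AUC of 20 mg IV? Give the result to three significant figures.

For equal systemic exposure: F × D_ev = D_iv
D_ev = D_iv / F = 20 / 0.546 = 36.63 mg

D_rectal = 36.6 mg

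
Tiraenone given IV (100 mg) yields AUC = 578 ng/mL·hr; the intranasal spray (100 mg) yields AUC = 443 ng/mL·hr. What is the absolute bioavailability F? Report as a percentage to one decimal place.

F = 76.6%

F = (AUC_ev / D_ev) / (AUC_iv / D_iv)
  = (443/100) / (578/100)
  = 4.43 / 5.78 = 0.7664
  = 76.64%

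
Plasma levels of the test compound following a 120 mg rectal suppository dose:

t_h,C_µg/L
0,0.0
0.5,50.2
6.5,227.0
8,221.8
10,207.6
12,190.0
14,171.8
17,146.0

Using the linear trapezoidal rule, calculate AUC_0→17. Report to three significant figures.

Trapezoidal AUC_0→17:
  [0→0.5]: (0.0+50.2)/2 × 0.5 = 12.55
  [0.5→6.5]: (50.2+227.0)/2 × 6 = 831.6
  [6.5→8]: (227.0+221.8)/2 × 1.5 = 336.6
  [8→10]: (221.8+207.6)/2 × 2 = 429.4
  [10→12]: (207.6+190.0)/2 × 2 = 397.6
  [12→14]: (190.0+171.8)/2 × 2 = 361.8
  [14→17]: (171.8+146.0)/2 × 3 = 476.7
  Sum = 2846.25 µg/L·h

AUC = 2850 µg/L·h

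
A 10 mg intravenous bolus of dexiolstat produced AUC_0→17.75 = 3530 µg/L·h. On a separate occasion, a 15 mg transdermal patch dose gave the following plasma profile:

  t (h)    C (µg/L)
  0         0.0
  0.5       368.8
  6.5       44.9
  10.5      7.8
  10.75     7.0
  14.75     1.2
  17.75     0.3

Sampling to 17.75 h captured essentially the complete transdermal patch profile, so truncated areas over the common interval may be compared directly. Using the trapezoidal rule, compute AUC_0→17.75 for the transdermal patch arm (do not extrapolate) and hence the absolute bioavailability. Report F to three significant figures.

Trapezoidal AUC_0→17.75 (transdermal patch):
  [0→0.5]: (0.0+368.8)/2 × 0.5 = 92.2
  [0.5→6.5]: (368.8+44.9)/2 × 6 = 1241.1
  [6.5→10.5]: (44.9+7.8)/2 × 4 = 105.4
  [10.5→10.75]: (7.8+7.0)/2 × 0.25 = 1.85
  [10.75→14.75]: (7.0+1.2)/2 × 4 = 16.4
  [14.75→17.75]: (1.2+0.3)/2 × 3 = 2.25
  Sum = 1459.2 µg/L·h
F = (AUC_ev/D_ev)/(AUC_iv/D_iv) = (1459.2/15)/(3530/10) = 97.28/353 = 0.2756

F = 0.276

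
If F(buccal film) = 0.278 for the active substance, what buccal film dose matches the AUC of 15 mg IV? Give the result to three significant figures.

D_buccal = 54.0 mg

For equal systemic exposure: F × D_ev = D_iv
D_ev = D_iv / F = 15 / 0.278 = 53.9568 mg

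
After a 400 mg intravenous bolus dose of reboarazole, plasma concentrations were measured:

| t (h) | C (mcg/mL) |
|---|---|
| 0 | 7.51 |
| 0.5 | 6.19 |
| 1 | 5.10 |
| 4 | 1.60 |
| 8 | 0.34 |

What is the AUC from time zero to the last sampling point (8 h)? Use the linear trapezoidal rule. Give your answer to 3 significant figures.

AUC = 20.2 mcg/mL·h

Trapezoidal AUC_0→8:
  [0→0.5]: (7.51+6.19)/2 × 0.5 = 3.425
  [0.5→1]: (6.19+5.10)/2 × 0.5 = 2.8225
  [1→4]: (5.10+1.60)/2 × 3 = 10.05
  [4→8]: (1.60+0.34)/2 × 4 = 3.88
  Sum = 20.1775 mcg/mL·h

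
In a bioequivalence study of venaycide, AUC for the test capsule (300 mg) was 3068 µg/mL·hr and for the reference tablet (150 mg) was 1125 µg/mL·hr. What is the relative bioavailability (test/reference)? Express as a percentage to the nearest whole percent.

F_rel = (AUC_test/D_test) / (AUC_ref/D_ref)
      = (3068/300) / (1125/150)
      = 10.2267 / 7.5 = 1.3636 = 136.36%

F_rel = 136%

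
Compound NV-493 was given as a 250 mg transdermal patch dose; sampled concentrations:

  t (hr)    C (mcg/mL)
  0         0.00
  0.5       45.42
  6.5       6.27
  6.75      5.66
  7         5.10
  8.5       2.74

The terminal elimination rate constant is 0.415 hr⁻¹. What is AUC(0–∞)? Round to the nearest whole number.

Trapezoidal AUC_0→8.5:
  [0→0.5]: (0.00+45.42)/2 × 0.5 = 11.355
  [0.5→6.5]: (45.42+6.27)/2 × 6 = 155.07
  [6.5→6.75]: (6.27+5.66)/2 × 0.25 = 1.49125
  [6.75→7]: (5.66+5.10)/2 × 0.25 = 1.345
  [7→8.5]: (5.10+2.74)/2 × 1.5 = 5.88
  Sum = 175.14125 mcg/mL·hr
Extrapolated tail: C_last / k_e = 2.74 / 0.415 = 6.602
AUC_0→∞ = 175.14125 + 6.602 = 181.74325 mcg/mL·hr

AUC = 182 mcg/mL·hr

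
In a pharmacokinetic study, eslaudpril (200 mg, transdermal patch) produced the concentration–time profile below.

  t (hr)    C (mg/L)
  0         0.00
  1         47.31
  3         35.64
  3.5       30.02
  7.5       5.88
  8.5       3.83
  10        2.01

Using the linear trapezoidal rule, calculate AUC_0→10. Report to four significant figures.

Trapezoidal AUC_0→10:
  [0→1]: (0.00+47.31)/2 × 1 = 23.655
  [1→3]: (47.31+35.64)/2 × 2 = 82.95
  [3→3.5]: (35.64+30.02)/2 × 0.5 = 16.415
  [3.5→7.5]: (30.02+5.88)/2 × 4 = 71.8
  [7.5→8.5]: (5.88+3.83)/2 × 1 = 4.855
  [8.5→10]: (3.83+2.01)/2 × 1.5 = 4.38
  Sum = 204.055 mg/L·hr

AUC = 204.1 mg/L·hr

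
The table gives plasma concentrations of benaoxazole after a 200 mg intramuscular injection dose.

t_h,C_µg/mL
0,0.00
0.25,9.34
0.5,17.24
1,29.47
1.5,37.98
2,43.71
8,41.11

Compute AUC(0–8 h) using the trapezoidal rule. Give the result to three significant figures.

AUC = 308 µg/mL·h

Trapezoidal AUC_0→8:
  [0→0.25]: (0.00+9.34)/2 × 0.25 = 1.1675
  [0.25→0.5]: (9.34+17.24)/2 × 0.25 = 3.3225
  [0.5→1]: (17.24+29.47)/2 × 0.5 = 11.6775
  [1→1.5]: (29.47+37.98)/2 × 0.5 = 16.8625
  [1.5→2]: (37.98+43.71)/2 × 0.5 = 20.4225
  [2→8]: (43.71+41.11)/2 × 6 = 254.46
  Sum = 307.9125 µg/mL·h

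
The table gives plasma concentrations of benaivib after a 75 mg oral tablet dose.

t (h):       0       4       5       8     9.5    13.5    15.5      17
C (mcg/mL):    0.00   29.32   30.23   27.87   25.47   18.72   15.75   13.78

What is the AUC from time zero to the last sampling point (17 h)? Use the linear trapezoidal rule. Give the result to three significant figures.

Trapezoidal AUC_0→17:
  [0→4]: (0.00+29.32)/2 × 4 = 58.64
  [4→5]: (29.32+30.23)/2 × 1 = 29.775
  [5→8]: (30.23+27.87)/2 × 3 = 87.15
  [8→9.5]: (27.87+25.47)/2 × 1.5 = 40.005
  [9.5→13.5]: (25.47+18.72)/2 × 4 = 88.38
  [13.5→15.5]: (18.72+15.75)/2 × 2 = 34.47
  [15.5→17]: (15.75+13.78)/2 × 1.5 = 22.1475
  Sum = 360.5675 mcg/mL·h

AUC = 361 mcg/mL·h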